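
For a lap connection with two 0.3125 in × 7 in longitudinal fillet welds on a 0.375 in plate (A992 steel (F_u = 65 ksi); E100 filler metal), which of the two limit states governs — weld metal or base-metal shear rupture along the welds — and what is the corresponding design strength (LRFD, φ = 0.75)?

φR_n ≈ 139 kips (weld metal governs)

E100XX → F_EXX = 100 ksi.
t_e = 0.707 × 0.3125 = 0.2209 in; L = 14 in.
Weld metal: φR_n = 0.75 × 0.6 × 100 × 0.2209 × 14 = 139.2 kips.
Base metal (shear rupture): φR_n = 0.75 × 0.6 × 65 × 0.375 × 14 = 153.6 kips.
Governing: weld metal.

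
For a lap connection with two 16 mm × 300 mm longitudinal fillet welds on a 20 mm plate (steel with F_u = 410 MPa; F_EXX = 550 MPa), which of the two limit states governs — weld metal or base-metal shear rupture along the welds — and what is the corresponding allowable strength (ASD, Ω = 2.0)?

t_e = 0.707 × 16 = 11.31 mm; L = 600 mm.
Weld metal: R_n/Ω = (1/2.0) × 0.6 × 550 × 11.31 × 600 × 10⁻³ = 1120 kN.
Base metal (shear rupture): R_n/Ω = (1/2.0) × 0.6 × 410 × 20 × 600 × 10⁻³ = 1476 kN.
Governing: weld metal.

R_n/Ω ≈ 1120 kN (weld metal governs)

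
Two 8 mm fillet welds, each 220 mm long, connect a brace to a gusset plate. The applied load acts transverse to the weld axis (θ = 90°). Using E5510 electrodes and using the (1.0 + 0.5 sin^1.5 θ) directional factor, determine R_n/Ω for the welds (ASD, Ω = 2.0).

E55XX → F_EXX = 550 MPa.
t_e = 0.707 × 8 = 5.656 mm; A_we = 5.656 × 440 = 2489 mm².
Directional factor: 1.0 + 0.5 sin^1.5(90°) = 1.5.
F_nw = 0.6 × 550 × 1.5 = 495 MPa.
R_n/Ω = (495 × 2489) / 2.0 × 10⁻³ = 615.9 kN.

R_n/Ω ≈ 616 kN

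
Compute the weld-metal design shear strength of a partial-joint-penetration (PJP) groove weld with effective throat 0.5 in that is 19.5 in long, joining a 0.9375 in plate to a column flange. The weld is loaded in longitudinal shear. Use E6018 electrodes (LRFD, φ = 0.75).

E60XX → F_EXX = 60 ksi.
Effective throat (given) t_e = 0.5 in.
A_we = 0.5 × 19.5 = 9.75 in².
F_nw = 0.6 F_EXX = 36 ksi.
φR_n = 0.75 × 36 × 9.75 = 263.2 kip.

φR_n ≈ 263 kip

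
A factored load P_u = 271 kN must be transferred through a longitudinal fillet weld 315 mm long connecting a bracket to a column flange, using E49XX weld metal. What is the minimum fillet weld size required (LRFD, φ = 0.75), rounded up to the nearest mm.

w = 6 mm

E49XX → F_EXX = 490 MPa.
Total weld length L = 315 mm.
Required throat t_e = P_u / (φ × 0.6 F_EXX × L) = 271 / (0.75 × 0.6 × 490 × 315 × 10⁻³) = 3.902 mm.
Required leg w = t_e / 0.707 = 5.519 mm → use 6 mm.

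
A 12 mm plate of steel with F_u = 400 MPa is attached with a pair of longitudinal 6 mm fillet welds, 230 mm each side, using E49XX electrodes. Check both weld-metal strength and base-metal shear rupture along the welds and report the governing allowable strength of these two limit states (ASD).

R_n/Ω ≈ 287 kN (weld metal governs)

E49XX → F_EXX = 490 MPa.
t_e = 0.707 × 6 = 4.242 mm; L = 460 mm.
Weld metal: R_n/Ω = (1/2.0) × 0.6 × 490 × 4.242 × 460 × 10⁻³ = 286.8 kN.
Base metal (shear rupture): R_n/Ω = (1/2.0) × 0.6 × 400 × 12 × 460 × 10⁻³ = 662.4 kN.
Governing: weld metal.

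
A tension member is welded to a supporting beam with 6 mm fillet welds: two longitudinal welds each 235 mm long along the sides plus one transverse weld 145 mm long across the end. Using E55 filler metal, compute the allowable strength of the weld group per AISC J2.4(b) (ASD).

E55XX → F_EXX = 550 MPa.
t_e = 0.707 × 6 = 4.242 mm.
R_nwl = 0.6 × 550 × 4.242 × 470 × 10⁻³ = 657.9 kN (longitudinal, 2 welds).
R_nwt = 0.6 × 550 × 4.242 × 145 × 10⁻³ = 203 kN (transverse, base value).
(i) R_nwl + R_nwt = 860.9 kN; (ii) 0.85 R_nwl + 1.5 R_nwt = 863.7 kN.
R_n = max = 863.7 kN [governs: (ii)]; R_n/Ω = 431.9 kN.

R_n/Ω ≈ 432 kN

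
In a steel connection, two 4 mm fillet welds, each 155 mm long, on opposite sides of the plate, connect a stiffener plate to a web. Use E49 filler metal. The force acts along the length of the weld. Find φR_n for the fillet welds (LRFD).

E49XX → F_EXX = 490 MPa.
Effective throat t_e = 0.707 × 4 = 2.828 mm.
Total length L = 310 mm; A_we = 2.828 × 310 = 876.7 mm².
F_nw = 0.6 F_EXX = 0.6 × 490 = 294 MPa.
φR_n = 0.75 × 294 × 876.7 × 10⁻³ = 193.3 kN.

φR_n ≈ 193 kN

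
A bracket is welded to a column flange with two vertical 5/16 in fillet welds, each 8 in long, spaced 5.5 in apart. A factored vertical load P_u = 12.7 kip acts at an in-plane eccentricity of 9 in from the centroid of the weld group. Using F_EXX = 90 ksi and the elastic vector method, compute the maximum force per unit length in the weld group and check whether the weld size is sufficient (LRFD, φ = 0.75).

f_max ≈ 3.21 kip/in; adequate

Total weld length L_w = 16 in. Treat welds as unit-width lines.
Polar moment about centroid: J = 2[d³/12 + d(b/2)²] = 2[8³/12 + 8×2.75²] = 206.3 in³.
Direct shear f_v = P/L_w = 12.7 / 16 = 0.7937 kip/in (vertical).
Torsion M = P·e = 12.7 × 9 = 114.3 kip·in.
Critical point at (x, y) = (2.75, 4) from centroid. f_tx = M·y/J = 2.216 kip/in; f_ty = M·x/J = 1.523 kip/in.
Resultant f_max = √[f_tx² + (f_v + f_ty)²] = √[2.216² + (0.7937 + 1.523)²] = 3.206 kip/in.
Capacity per unit length: φr_n = 0.75 × 0.6 × 90 × (0.707 × 0.3125) = 8.948 kip/in.
3.206 ≤ 8.948 → adequate.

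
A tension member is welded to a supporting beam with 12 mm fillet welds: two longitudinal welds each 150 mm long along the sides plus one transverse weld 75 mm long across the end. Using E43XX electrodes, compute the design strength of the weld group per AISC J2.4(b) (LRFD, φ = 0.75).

E43XX → F_EXX = 430 MPa.
t_e = 0.707 × 12 = 8.484 mm.
R_nwl = 0.6 × 430 × 8.484 × 300 × 10⁻³ = 656.7 kN (longitudinal, 2 welds).
R_nwt = 0.6 × 430 × 8.484 × 75 × 10⁻³ = 164.2 kN (transverse, base value).
(i) R_nwl + R_nwt = 820.8 kN; (ii) 0.85 R_nwl + 1.5 R_nwt = 804.4 kN.
R_n = max = 820.8 kN [governs: (i)]; φR_n = 615.6 kN.

φR_n ≈ 616 kN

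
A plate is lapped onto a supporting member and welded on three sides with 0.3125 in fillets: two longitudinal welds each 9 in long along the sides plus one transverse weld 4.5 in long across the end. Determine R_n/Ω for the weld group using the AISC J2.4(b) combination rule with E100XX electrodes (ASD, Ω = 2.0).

E100XX → F_EXX = 100 ksi.
t_e = 0.707 × 0.3125 = 0.2209 in.
R_nwl = 0.6 × 100 × 0.2209 × 18 = 238.6 kips (longitudinal, 2 welds).
R_nwt = 0.6 × 100 × 0.2209 × 4.5 = 59.65 kips (transverse, base value).
(i) R_nwl + R_nwt = 298.3 kips; (ii) 0.85 R_nwl + 1.5 R_nwt = 292.3 kips.
R_n = max = 298.3 kips [governs: (i)]; R_n/Ω = 149.1 kips.

R_n/Ω ≈ 149 kips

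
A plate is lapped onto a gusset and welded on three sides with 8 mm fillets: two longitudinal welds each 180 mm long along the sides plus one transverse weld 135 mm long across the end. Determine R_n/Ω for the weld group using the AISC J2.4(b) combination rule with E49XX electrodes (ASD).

E49XX → F_EXX = 490 MPa.
t_e = 0.707 × 8 = 5.656 mm.
R_nwl = 0.6 × 490 × 5.656 × 360 × 10⁻³ = 598.6 kN (longitudinal, 2 welds).
R_nwt = 0.6 × 490 × 5.656 × 135 × 10⁻³ = 224.5 kN (transverse, base value).
(i) R_nwl + R_nwt = 823.1 kN; (ii) 0.85 R_nwl + 1.5 R_nwt = 845.6 kN.
R_n = max = 845.6 kN [governs: (ii)]; R_n/Ω = 422.8 kN.

R_n/Ω ≈ 423 kN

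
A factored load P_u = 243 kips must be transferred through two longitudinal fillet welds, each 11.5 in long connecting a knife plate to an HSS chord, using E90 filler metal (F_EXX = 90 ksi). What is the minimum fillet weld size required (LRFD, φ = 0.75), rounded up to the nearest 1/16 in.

Total weld length L = 23 in.
Required throat t_e = P_u / (φ × 0.6 F_EXX × L) = 243 / (0.75 × 0.6 × 90 × 23) = 0.2609 in.
Required leg w = t_e / 0.707 = 0.369 in → use 3/8 in.

w = 3/8 in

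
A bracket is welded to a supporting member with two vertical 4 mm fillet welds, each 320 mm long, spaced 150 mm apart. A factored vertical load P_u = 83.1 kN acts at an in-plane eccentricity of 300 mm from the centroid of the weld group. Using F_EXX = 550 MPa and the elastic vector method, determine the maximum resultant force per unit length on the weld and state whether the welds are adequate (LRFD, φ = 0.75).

Total weld length L_w = 640 mm. Treat welds as unit-width lines.
Polar moment about centroid: J = 2[d³/12 + d(b/2)²] = 2[320³/12 + 320×75²] = 9061000 mm³.
Direct shear f_v = P/L_w = 83.1×10³ / 640 = 129.8 N/mm (vertical).
Torsion M = P·e = 83.1×10³ × 300 = 24930000 N·mm.
Critical point at (x, y) = (75, 160) from centroid. f_tx = M·y/J = 440.2 N/mm; f_ty = M·x/J = 206.3 N/mm.
Resultant f_max = √[f_tx² + (f_v + f_ty)²] = √[440.2² + (129.8 + 206.3)²] = 553.9 N/mm.
Capacity per unit length: φr_n = 0.75 × 0.6 × 550 × (0.707 × 4) = 699.9 N/mm.
553.9 ≤ 699.9 → adequate.

f_max ≈ 554 N/mm; adequate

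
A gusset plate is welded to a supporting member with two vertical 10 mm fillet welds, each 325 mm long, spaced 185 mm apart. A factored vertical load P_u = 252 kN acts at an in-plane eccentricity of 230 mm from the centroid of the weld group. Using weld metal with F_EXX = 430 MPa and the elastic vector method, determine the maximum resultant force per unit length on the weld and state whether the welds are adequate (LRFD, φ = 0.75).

Total weld length L_w = 650 mm. Treat welds as unit-width lines.
Polar moment about centroid: J = 2[d³/12 + d(b/2)²] = 2[325³/12 + 325×92.5²] = 11280000 mm³.
Direct shear f_v = P/L_w = 252×10³ / 650 = 387.7 N/mm (vertical).
Torsion M = P·e = 252×10³ × 230 = 57960000 N·mm.
Critical point at (x, y) = (92.5, 162.5) from centroid. f_tx = M·y/J = 834.8 N/mm; f_ty = M·x/J = 475.2 N/mm.
Resultant f_max = √[f_tx² + (f_v + f_ty)²] = √[834.8² + (387.7 + 475.2)²] = 1201 N/mm.
Capacity per unit length: φr_n = 0.75 × 0.6 × 430 × (0.707 × 10) = 1368 N/mm.
1201 ≤ 1368 → adequate.

f_max ≈ 1200 N/mm; adequate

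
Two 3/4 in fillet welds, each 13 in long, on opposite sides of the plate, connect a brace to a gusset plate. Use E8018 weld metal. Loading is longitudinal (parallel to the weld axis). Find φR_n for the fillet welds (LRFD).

E80XX → F_EXX = 80 ksi.
Effective throat t_e = 0.707 × 0.75 = 0.5302 in.
Total length L = 26 in; A_we = 0.5302 × 26 = 13.79 in².
F_nw = 0.6 F_EXX = 0.6 × 80 = 48 ksi.
φR_n = 0.75 × 48 × 13.79 = 496.3 kips.

φR_n ≈ 496 kips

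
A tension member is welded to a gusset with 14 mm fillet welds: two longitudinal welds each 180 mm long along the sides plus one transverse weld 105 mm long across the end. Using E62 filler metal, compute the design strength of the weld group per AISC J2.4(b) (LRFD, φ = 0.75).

φR_n ≈ 1280 kN

E62XX → F_EXX = 620 MPa.
t_e = 0.707 × 14 = 9.898 mm.
R_nwl = 0.6 × 620 × 9.898 × 360 × 10⁻³ = 1326 kN (longitudinal, 2 welds).
R_nwt = 0.6 × 620 × 9.898 × 105 × 10⁻³ = 386.6 kN (transverse, base value).
(i) R_nwl + R_nwt = 1712 kN; (ii) 0.85 R_nwl + 1.5 R_nwt = 1707 kN.
R_n = max = 1712 kN [governs: (i)]; φR_n = 1284 kN.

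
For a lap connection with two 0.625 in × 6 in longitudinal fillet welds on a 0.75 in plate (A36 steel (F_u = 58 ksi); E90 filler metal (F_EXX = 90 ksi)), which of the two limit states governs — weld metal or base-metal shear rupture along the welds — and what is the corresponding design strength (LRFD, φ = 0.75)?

φR_n ≈ 215 kips (weld metal governs)

t_e = 0.707 × 0.625 = 0.4419 in; L = 12 in.
Weld metal: φR_n = 0.75 × 0.6 × 90 × 0.4419 × 12 = 214.8 kips.
Base metal (shear rupture): φR_n = 0.75 × 0.6 × 58 × 0.75 × 12 = 234.9 kips.
Governing: weld metal.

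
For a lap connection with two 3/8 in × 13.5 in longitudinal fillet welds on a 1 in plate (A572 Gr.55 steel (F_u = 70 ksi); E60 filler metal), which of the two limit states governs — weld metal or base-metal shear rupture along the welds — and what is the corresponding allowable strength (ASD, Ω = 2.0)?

R_n/Ω ≈ 129 kips (weld metal governs)

E60XX → F_EXX = 60 ksi.
t_e = 0.707 × 0.375 = 0.2651 in; L = 27 in.
Weld metal: R_n/Ω = (1/2.0) × 0.6 × 60 × 0.2651 × 27 = 128.9 kips.
Base metal (shear rupture): R_n/Ω = (1/2.0) × 0.6 × 70 × 1 × 27 = 567 kips.
Governing: weld metal.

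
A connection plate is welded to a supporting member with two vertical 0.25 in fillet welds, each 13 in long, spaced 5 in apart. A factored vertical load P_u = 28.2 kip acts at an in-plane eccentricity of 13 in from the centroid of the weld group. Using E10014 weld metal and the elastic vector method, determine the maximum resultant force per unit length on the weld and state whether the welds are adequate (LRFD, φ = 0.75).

f_max ≈ 5.32 kip/in; adequate

E100XX → F_EXX = 100 ksi.
Total weld length L_w = 26 in. Treat welds as unit-width lines.
Polar moment about centroid: J = 2[d³/12 + d(b/2)²] = 2[13³/12 + 13×2.5²] = 528.7 in³.
Direct shear f_v = P/L_w = 28.2 / 26 = 1.085 kip/in (vertical).
Torsion M = P·e = 28.2 × 13 = 366.6 kip·in.
Critical point at (x, y) = (2.5, 6.5) from centroid. f_tx = M·y/J = 4.507 kip/in; f_ty = M·x/J = 1.734 kip/in.
Resultant f_max = √[f_tx² + (f_v + f_ty)²] = √[4.507² + (1.085 + 1.734)²] = 5.316 kip/in.
Capacity per unit length: φr_n = 0.75 × 0.6 × 100 × (0.707 × 0.25) = 7.954 kip/in.
5.316 ≤ 7.954 → adequate.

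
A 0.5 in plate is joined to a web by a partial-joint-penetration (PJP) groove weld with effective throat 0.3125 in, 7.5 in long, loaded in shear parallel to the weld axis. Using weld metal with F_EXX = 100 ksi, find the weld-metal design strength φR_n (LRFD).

φR_n ≈ 105 kip

Effective throat (given) t_e = 0.3125 in.
A_we = 0.3125 × 7.5 = 2.344 in².
F_nw = 0.6 F_EXX = 60 ksi.
φR_n = 0.75 × 60 × 2.344 = 105.5 kip.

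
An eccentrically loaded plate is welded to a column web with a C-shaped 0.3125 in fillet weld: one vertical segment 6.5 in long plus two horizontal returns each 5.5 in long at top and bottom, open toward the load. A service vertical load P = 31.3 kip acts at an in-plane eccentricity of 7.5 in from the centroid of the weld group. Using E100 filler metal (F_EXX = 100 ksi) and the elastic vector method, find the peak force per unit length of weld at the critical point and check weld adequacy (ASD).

f_max ≈ 7.36 kip/in; NOT adequate

Total weld length L_w = 17.5 in. Treat welds as unit-width lines.
Centroid: x̄ = 2×5.5×2.75 / 17.5 = 1.729 in from the vertical weld.
Polar moment about centroid: J = I_x + I_y = [6.5³/12 + 2×5.5×3.25²] + [6.5×1.729² + 2(5.5³/12 + 5.5×1.021²)] = 197.7 in³.
Direct shear f_v = P/L_w = 31.3 / 17.5 = 1.789 kip/in (vertical).
Torsion M = P·e = 31.3 × 7.5 = 234.75 kip·in.
Critical point at (x, y) = (3.771, 3.25) from centroid. f_tx = M·y/J = 3.859 kip/in; f_ty = M·x/J = 4.478 kip/in.
Resultant f_max = √[f_tx² + (f_v + f_ty)²] = √[3.859² + (1.789 + 4.478)²] = 7.36 kip/in.
Capacity per unit length: r_n/Ω = (1/2.0) × 0.6 × 100 × (0.707 × 0.3125) = 6.628 kip/in.
7.36 > 6.628 → NOT adequate.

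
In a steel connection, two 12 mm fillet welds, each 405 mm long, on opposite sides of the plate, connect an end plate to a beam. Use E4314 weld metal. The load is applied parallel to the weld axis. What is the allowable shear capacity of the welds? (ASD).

R_n/Ω ≈ 886 kN

E43XX → F_EXX = 430 MPa.
Effective throat t_e = 0.707 × 12 = 8.484 mm.
Total length L = 810 mm; A_we = 8.484 × 810 = 6872 mm².
F_nw = 0.6 F_EXX = 0.6 × 430 = 258 MPa.
R_n = 258 × 6872 × 10⁻³ = 1773 kN; R_n/Ω = 1773/2.0 = 886.5 kN.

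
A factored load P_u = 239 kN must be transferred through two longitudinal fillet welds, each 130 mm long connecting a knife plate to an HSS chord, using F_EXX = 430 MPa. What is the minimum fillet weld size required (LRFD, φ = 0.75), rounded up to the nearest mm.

w = 7 mm

Total weld length L = 260 mm.
Required throat t_e = P_u / (φ × 0.6 F_EXX × L) = 239 / (0.75 × 0.6 × 430 × 260 × 10⁻³) = 4.751 mm.
Required leg w = t_e / 0.707 = 6.719 mm → use 7 mm.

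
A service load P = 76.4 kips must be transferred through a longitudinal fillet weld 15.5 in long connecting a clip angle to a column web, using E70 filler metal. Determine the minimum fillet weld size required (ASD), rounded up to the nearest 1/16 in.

E70XX → F_EXX = 70 ksi.
Total weld length L = 15.5 in.
Required throat t_e = P × Ω / (0.6 F_EXX × L) = 76.4 × 2.0 / (0.6 × 70 × 15.5) = 0.2347 in.
Required leg w = t_e / 0.707 = 0.332 in → use 3/8 in.

w = 3/8 in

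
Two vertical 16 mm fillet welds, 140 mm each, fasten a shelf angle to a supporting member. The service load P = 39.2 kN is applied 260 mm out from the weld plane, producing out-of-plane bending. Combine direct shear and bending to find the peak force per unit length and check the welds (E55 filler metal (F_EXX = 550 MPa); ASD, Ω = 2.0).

f_max ≈ 1570 N/mm; adequate

L_w = 2 × 140 = 280 mm; section modulus (unit throat) S = 2 × L²/6 = 6533 mm².
Direct shear f_v = P/L_w = 39.2×10³/280 = 140 N/mm.
Moment M = P × e = 39.2×10³ × 260 = 10192000 N·mm; bending f_b = M/S = 1560 N/mm.
f_max = √(f_v² + f_b²) = √(140² + 1560²) = 1566 N/mm.
r_n/Ω = (1/2.0) × 0.6 × 550 × (0.707 × 16) = 1866 N/mm → adequate.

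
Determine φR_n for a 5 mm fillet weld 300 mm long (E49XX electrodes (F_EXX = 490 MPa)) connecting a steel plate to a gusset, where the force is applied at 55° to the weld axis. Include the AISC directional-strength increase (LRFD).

φR_n ≈ 321 kN

t_e = 0.707 × 5 = 3.535 mm; A_we = 3.535 × 300 = 1060 mm².
Directional factor: 1.0 + 0.5 sin^1.5(55°) = 1.371.
F_nw = 0.6 × 490 × 1.371 = 403 MPa.
φR_n = 0.75 × 403 × 1060 × 10⁻³ = 320.5 kN.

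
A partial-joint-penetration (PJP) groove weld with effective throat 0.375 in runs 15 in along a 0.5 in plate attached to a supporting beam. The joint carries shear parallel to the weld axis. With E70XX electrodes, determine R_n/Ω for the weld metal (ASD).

E70XX → F_EXX = 70 ksi.
Effective throat (given) t_e = 0.375 in.
A_we = 0.375 × 15 = 5.625 in².
F_nw = 0.6 F_EXX = 42 ksi.
R_n/Ω = (42 × 5.625) / 2.0 = 118.1 kips.

R_n/Ω ≈ 118 kips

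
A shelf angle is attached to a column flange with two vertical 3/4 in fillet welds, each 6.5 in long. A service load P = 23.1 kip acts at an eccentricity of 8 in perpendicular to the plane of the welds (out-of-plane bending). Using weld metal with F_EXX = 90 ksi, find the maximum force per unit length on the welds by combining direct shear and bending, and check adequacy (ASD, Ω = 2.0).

f_max ≈ 13.2 kip/in; adequate

L_w = 2 × 6.5 = 13 in; section modulus (unit throat) S = 2 × L²/6 = 14.08 in².
Direct shear f_v = P/L_w = 23.1/13 = 1.777 kip/in.
Moment M = P × e = 23.1 × 8 = 184.8 kip·in; bending f_b = M/S = 13.12 kip/in.
f_max = √(f_v² + f_b²) = √(1.777² + 13.12²) = 13.24 kip/in.
r_n/Ω = (1/2.0) × 0.6 × 90 × (0.707 × 0.75) = 14.32 kip/in → adequate.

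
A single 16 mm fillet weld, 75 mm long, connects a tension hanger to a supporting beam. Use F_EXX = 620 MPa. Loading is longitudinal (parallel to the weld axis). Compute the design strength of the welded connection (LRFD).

φR_n ≈ 237 kN

Effective throat t_e = 0.707 × 16 = 11.31 mm.
Total length L = 75 mm; A_we = 11.31 × 75 = 848.4 mm².
F_nw = 0.6 F_EXX = 0.6 × 620 = 372 MPa.
φR_n = 0.75 × 372 × 848.4 × 10⁻³ = 236.7 kN.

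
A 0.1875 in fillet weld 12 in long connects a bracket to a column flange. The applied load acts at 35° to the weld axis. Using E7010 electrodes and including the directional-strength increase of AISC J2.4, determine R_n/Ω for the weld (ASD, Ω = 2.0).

R_n/Ω ≈ 40.7 kip

E70XX → F_EXX = 70 ksi.
t_e = 0.707 × 0.1875 = 0.1326 in; A_we = 0.1326 × 12 = 1.591 in².
Directional factor: 1.0 + 0.5 sin^1.5(35°) = 1.217.
F_nw = 0.6 × 70 × 1.217 = 51.12 ksi.
R_n/Ω = (51.12 × 1.591) / 2.0 = 40.66 kip.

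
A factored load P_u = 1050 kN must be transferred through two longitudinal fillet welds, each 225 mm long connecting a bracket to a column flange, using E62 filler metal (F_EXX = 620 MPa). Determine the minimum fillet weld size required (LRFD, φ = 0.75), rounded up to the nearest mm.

w = 12 mm

Total weld length L = 450 mm.
Required throat t_e = P_u / (φ × 0.6 F_EXX × L) = 1050 / (0.75 × 0.6 × 620 × 450 × 10⁻³) = 8.363 mm.
Required leg w = t_e / 0.707 = 11.83 mm → use 12 mm.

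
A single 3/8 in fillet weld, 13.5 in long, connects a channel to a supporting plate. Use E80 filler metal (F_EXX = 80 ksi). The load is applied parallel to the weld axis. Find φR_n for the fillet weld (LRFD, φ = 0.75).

Effective throat t_e = 0.707 × 0.375 = 0.2651 in.
Total length L = 13.5 in; A_we = 0.2651 × 13.5 = 3.579 in².
F_nw = 0.6 F_EXX = 0.6 × 80 = 48 ksi.
φR_n = 0.75 × 48 × 3.579 = 128.9 kip.

φR_n ≈ 129 kip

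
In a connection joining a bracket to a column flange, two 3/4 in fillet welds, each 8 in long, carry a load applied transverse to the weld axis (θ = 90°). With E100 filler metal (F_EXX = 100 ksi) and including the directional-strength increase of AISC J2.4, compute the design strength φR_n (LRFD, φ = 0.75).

φR_n ≈ 573 kips

t_e = 0.707 × 0.75 = 0.5302 in; A_we = 0.5302 × 16 = 8.484 in².
Directional factor: 1.0 + 0.5 sin^1.5(90°) = 1.5.
F_nw = 0.6 × 100 × 1.5 = 90 ksi.
φR_n = 0.75 × 90 × 8.484 = 572.7 kips.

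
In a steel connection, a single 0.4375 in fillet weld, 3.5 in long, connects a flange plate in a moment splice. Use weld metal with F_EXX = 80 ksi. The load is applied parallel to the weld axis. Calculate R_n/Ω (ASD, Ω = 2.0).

Effective throat t_e = 0.707 × 0.4375 = 0.3093 in.
Total length L = 3.5 in; A_we = 0.3093 × 3.5 = 1.083 in².
F_nw = 0.6 F_EXX = 0.6 × 80 = 48 ksi.
R_n = 48 × 1.083 = 51.96 kip; R_n/Ω = 51.96/2.0 = 25.98 kip.

R_n/Ω ≈ 26 kip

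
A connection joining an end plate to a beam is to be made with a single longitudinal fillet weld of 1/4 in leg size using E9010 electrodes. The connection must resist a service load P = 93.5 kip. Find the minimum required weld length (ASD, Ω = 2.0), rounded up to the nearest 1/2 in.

E90XX → F_EXX = 90 ksi.
Throat t_e = 0.707 × 0.25 = 0.1767 in.
r_n/Ω = (0.6 × 90 × 0.1767) / 2.0 = 4.772 kip/in.
L_req = P / (r_n/Ω) = 93.5 / 4.772 = 19.59 in total.
Round up → use L = 20 in.

L = 20 in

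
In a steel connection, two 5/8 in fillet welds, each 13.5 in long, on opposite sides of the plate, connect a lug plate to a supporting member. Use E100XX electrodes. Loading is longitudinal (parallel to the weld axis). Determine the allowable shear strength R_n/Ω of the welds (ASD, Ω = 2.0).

E100XX → F_EXX = 100 ksi.
Effective throat t_e = 0.707 × 0.625 = 0.4419 in.
Total length L = 27 in; A_we = 0.4419 × 27 = 11.93 in².
F_nw = 0.6 F_EXX = 0.6 × 100 = 60 ksi.
R_n = 60 × 11.93 = 715.8 kips; R_n/Ω = 715.8/2.0 = 357.9 kips.

R_n/Ω ≈ 358 kips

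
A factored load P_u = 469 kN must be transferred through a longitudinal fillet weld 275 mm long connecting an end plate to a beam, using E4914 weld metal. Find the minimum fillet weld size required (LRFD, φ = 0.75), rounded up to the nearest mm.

w = 11 mm

E49XX → F_EXX = 490 MPa.
Total weld length L = 275 mm.
Required throat t_e = P_u / (φ × 0.6 F_EXX × L) = 469 / (0.75 × 0.6 × 490 × 275 × 10⁻³) = 7.734 mm.
Required leg w = t_e / 0.707 = 10.94 mm → use 11 mm.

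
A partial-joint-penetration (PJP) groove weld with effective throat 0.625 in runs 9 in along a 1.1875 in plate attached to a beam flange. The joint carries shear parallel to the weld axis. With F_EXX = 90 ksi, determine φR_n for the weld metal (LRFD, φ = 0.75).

Effective throat (given) t_e = 0.625 in.
A_we = 0.625 × 9 = 5.625 in².
F_nw = 0.6 F_EXX = 54 ksi.
φR_n = 0.75 × 54 × 5.625 = 227.8 kip.

φR_n ≈ 228 kip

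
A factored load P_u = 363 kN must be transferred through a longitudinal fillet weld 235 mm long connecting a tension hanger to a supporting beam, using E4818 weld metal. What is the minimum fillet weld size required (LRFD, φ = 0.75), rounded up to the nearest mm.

E48XX → F_EXX = 480 MPa.
Total weld length L = 235 mm.
Required throat t_e = P_u / (φ × 0.6 F_EXX × L) = 363 / (0.75 × 0.6 × 480 × 235 × 10⁻³) = 7.151 mm.
Required leg w = t_e / 0.707 = 10.11 mm → use 11 mm.

w = 11 mm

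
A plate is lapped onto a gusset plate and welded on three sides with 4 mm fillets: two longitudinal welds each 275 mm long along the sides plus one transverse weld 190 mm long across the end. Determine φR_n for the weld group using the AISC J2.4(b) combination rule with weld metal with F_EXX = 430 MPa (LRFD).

t_e = 0.707 × 4 = 2.828 mm.
R_nwl = 0.6 × 430 × 2.828 × 550 × 10⁻³ = 401.3 kN (longitudinal, 2 welds).
R_nwt = 0.6 × 430 × 2.828 × 190 × 10⁻³ = 138.6 kN (transverse, base value).
(i) R_nwl + R_nwt = 539.9 kN; (ii) 0.85 R_nwl + 1.5 R_nwt = 549 kN.
R_n = max = 549 kN [governs: (ii)]; φR_n = 411.8 kN.

φR_n ≈ 412 kN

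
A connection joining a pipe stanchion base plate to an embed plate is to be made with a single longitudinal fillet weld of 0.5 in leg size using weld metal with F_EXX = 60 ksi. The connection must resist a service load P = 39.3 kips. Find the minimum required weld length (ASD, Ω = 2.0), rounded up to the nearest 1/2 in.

Throat t_e = 0.707 × 0.5 = 0.3535 in.
r_n/Ω = (0.6 × 60 × 0.3535) / 2.0 = 6.363 kip/in.
L_req = P / (r_n/Ω) = 39.3 / 6.363 = 6.176 in total.
Round up → use L = 6.5 in.

L = 6.5 in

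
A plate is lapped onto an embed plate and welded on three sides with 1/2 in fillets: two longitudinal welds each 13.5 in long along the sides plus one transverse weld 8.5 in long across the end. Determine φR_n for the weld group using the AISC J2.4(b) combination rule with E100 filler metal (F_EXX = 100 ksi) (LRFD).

φR_n ≈ 568 kips

t_e = 0.707 × 0.5 = 0.3535 in.
R_nwl = 0.6 × 100 × 0.3535 × 27 = 572.7 kips (longitudinal, 2 welds).
R_nwt = 0.6 × 100 × 0.3535 × 8.5 = 180.3 kips (transverse, base value).
(i) R_nwl + R_nwt = 753 kips; (ii) 0.85 R_nwl + 1.5 R_nwt = 757.2 kips.
R_n = max = 757.2 kips [governs: (ii)]; φR_n = 567.9 kips.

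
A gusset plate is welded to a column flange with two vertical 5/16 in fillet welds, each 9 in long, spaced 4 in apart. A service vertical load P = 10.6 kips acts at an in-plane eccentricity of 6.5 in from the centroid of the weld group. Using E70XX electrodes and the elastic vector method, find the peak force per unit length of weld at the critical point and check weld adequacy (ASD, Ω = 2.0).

f_max ≈ 2.06 kip/in; adequate

E70XX → F_EXX = 70 ksi.
Total weld length L_w = 18 in. Treat welds as unit-width lines.
Polar moment about centroid: J = 2[d³/12 + d(b/2)²] = 2[9³/12 + 9×2²] = 193.5 in³.
Direct shear f_v = P/L_w = 10.6 / 18 = 0.5889 kip/in (vertical).
Torsion M = P·e = 10.6 × 6.5 = 68.9 kip·in.
Critical point at (x, y) = (2, 4.5) from centroid. f_tx = M·y/J = 1.602 kip/in; f_ty = M·x/J = 0.7121 kip/in.
Resultant f_max = √[f_tx² + (f_v + f_ty)²] = √[1.602² + (0.5889 + 0.7121)²] = 2.064 kip/in.
Capacity per unit length: r_n/Ω = (1/2.0) × 0.6 × 70 × (0.707 × 0.3125) = 4.64 kip/in.
2.064 ≤ 4.64 → adequate.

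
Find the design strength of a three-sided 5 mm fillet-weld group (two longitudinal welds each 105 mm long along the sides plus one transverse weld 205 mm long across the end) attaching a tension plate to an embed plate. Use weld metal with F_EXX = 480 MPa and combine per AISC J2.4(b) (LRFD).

t_e = 0.707 × 5 = 3.535 mm.
R_nwl = 0.6 × 480 × 3.535 × 210 × 10⁻³ = 213.8 kN (longitudinal, 2 welds).
R_nwt = 0.6 × 480 × 3.535 × 205 × 10⁻³ = 208.7 kN (transverse, base value).
(i) R_nwl + R_nwt = 422.5 kN; (ii) 0.85 R_nwl + 1.5 R_nwt = 494.8 kN.
R_n = max = 494.8 kN [governs: (ii)]; φR_n = 371.1 kN.

φR_n ≈ 371 kN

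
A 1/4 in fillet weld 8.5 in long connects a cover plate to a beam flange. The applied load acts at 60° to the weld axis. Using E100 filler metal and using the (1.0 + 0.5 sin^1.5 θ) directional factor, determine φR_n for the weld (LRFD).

φR_n ≈ 94.8 kips

E100XX → F_EXX = 100 ksi.
t_e = 0.707 × 0.25 = 0.1767 in; A_we = 0.1767 × 8.5 = 1.502 in².
Directional factor: 1.0 + 0.5 sin^1.5(60°) = 1.403.
F_nw = 0.6 × 100 × 1.403 = 84.18 ksi.
φR_n = 0.75 × 84.18 × 1.502 = 94.85 kips.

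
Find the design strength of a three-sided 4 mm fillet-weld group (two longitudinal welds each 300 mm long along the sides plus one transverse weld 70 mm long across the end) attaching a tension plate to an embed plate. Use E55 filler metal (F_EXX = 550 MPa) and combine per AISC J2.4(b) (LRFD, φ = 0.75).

t_e = 0.707 × 4 = 2.828 mm.
R_nwl = 0.6 × 550 × 2.828 × 600 × 10⁻³ = 559.9 kN (longitudinal, 2 welds).
R_nwt = 0.6 × 550 × 2.828 × 70 × 10⁻³ = 65.33 kN (transverse, base value).
(i) R_nwl + R_nwt = 625.3 kN; (ii) 0.85 R_nwl + 1.5 R_nwt = 573.9 kN.
R_n = max = 625.3 kN [governs: (i)]; φR_n = 469 kN.

φR_n ≈ 469 kN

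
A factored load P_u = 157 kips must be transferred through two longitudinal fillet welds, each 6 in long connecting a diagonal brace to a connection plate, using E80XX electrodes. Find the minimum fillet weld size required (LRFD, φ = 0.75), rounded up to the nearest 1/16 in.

E80XX → F_EXX = 80 ksi.
Total weld length L = 12 in.
Required throat t_e = P_u / (φ × 0.6 F_EXX × L) = 157 / (0.75 × 0.6 × 80 × 12) = 0.3634 in.
Required leg w = t_e / 0.707 = 0.514 in → use 9/16 in.

w = 9/16 in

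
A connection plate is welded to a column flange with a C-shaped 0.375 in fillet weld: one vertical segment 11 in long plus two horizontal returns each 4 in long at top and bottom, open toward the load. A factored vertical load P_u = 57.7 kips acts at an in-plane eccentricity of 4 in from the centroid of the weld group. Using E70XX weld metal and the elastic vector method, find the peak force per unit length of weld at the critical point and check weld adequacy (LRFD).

E70XX → F_EXX = 70 ksi.
Total weld length L_w = 19 in. Treat welds as unit-width lines.
Centroid: x̄ = 2×4×2 / 19 = 0.8421 in from the vertical weld.
Polar moment about centroid: J = I_x + I_y = [11³/12 + 2×4×5.5²] + [11×0.8421² + 2(4³/12 + 4×1.158²)] = 382.1 in³.
Direct shear f_v = P/L_w = 57.7 / 19 = 3.037 kip/in (vertical).
Torsion M = P·e = 57.7 × 4 = 230.8 kip·in.
Critical point at (x, y) = (3.158, 5.5) from centroid. f_tx = M·y/J = 3.322 kip/in; f_ty = M·x/J = 1.907 kip/in.
Resultant f_max = √[f_tx² + (f_v + f_ty)²] = √[3.322² + (3.037 + 1.907)²] = 5.957 kip/in.
Capacity per unit length: φr_n = 0.75 × 0.6 × 70 × (0.707 × 0.375) = 8.351 kip/in.
5.957 ≤ 8.351 → adequate.

f_max ≈ 5.96 kip/in; adequate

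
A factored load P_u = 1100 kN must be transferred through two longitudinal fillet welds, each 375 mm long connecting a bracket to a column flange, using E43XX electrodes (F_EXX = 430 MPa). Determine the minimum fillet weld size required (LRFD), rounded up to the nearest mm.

Total weld length L = 750 mm.
Required throat t_e = P_u / (φ × 0.6 F_EXX × L) = 1100 / (0.75 × 0.6 × 430 × 750 × 10⁻³) = 7.58 mm.
Required leg w = t_e / 0.707 = 10.72 mm → use 11 mm.

w = 11 mm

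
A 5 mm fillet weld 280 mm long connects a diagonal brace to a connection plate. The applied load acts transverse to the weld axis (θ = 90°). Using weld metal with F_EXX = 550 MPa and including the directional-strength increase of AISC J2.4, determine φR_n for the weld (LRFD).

t_e = 0.707 × 5 = 3.535 mm; A_we = 3.535 × 280 = 989.8 mm².
Directional factor: 1.0 + 0.5 sin^1.5(90°) = 1.5.
F_nw = 0.6 × 550 × 1.5 = 495 MPa.
φR_n = 0.75 × 495 × 989.8 × 10⁻³ = 367.5 kN.

φR_n ≈ 367 kN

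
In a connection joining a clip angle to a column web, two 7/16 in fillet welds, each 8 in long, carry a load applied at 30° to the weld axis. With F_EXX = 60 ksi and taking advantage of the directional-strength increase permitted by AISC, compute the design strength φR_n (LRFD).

t_e = 0.707 × 0.4375 = 0.3093 in; A_we = 0.3093 × 16 = 4.949 in².
Directional factor: 1.0 + 0.5 sin^1.5(30°) = 1.177.
F_nw = 0.6 × 60 × 1.177 = 42.36 ksi.
φR_n = 0.75 × 42.36 × 4.949 = 157.2 kips.

φR_n ≈ 157 kips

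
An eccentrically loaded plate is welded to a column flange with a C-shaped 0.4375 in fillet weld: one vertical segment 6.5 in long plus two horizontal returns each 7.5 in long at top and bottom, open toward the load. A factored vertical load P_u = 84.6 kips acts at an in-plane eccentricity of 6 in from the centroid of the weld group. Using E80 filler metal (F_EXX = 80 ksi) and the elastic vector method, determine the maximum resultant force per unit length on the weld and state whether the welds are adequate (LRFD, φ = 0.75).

f_max ≈ 12.9 kip/in; NOT adequate

Total weld length L_w = 21.5 in. Treat welds as unit-width lines.
Centroid: x̄ = 2×7.5×3.75 / 21.5 = 2.616 in from the vertical weld.
Polar moment about centroid: J = I_x + I_y = [6.5³/12 + 2×7.5×3.25²] + [6.5×2.616² + 2(7.5³/12 + 7.5×1.134²)] = 315.4 in³.
Direct shear f_v = P/L_w = 84.6 / 21.5 = 3.935 kip/in (vertical).
Torsion M = P·e = 84.6 × 6 = 507.6 kip·in.
Critical point at (x, y) = (4.884, 3.25) from centroid. f_tx = M·y/J = 5.23 kip/in; f_ty = M·x/J = 7.86 kip/in.
Resultant f_max = √[f_tx² + (f_v + f_ty)²] = √[5.23² + (3.935 + 7.86)²] = 12.9 kip/in.
Capacity per unit length: φr_n = 0.75 × 0.6 × 80 × (0.707 × 0.4375) = 11.14 kip/in.
12.9 > 11.14 → NOT adequate.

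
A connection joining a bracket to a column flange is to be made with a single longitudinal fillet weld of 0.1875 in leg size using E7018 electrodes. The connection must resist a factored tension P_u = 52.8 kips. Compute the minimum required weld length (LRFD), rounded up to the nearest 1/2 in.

L = 13 in

E70XX → F_EXX = 70 ksi.
Throat t_e = 0.707 × 0.1875 = 0.1326 in.
φr_n = 0.75 × 0.6 × 70 × 0.1326 = 4.176 kips/in.
L_req = P_u / φr_n = 52.8 / 4.176 = 12.64 in total.
Round up → use L = 13 in.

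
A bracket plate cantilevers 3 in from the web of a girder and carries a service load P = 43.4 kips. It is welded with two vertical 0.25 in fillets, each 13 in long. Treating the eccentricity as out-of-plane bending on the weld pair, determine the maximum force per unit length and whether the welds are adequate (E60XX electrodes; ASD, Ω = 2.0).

f_max ≈ 2.85 kip/in; adequate

E60XX → F_EXX = 60 ksi.
L_w = 2 × 13 = 26 in; section modulus (unit throat) S = 2 × L²/6 = 56.33 in².
Direct shear f_v = P/L_w = 43.4/26 = 1.669 kip/in.
Moment M = P × e = 43.4 × 3 = 130.2 kip·in; bending f_b = M/S = 2.311 kip/in.
f_max = √(f_v² + f_b²) = √(1.669² + 2.311²) = 2.851 kip/in.
r_n/Ω = (1/2.0) × 0.6 × 60 × (0.707 × 0.25) = 3.181 kip/in → adequate.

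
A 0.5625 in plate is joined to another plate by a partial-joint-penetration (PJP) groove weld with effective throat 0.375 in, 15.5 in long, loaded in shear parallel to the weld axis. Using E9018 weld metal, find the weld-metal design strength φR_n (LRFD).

E90XX → F_EXX = 90 ksi.
Effective throat (given) t_e = 0.375 in.
A_we = 0.375 × 15.5 = 5.812 in².
F_nw = 0.6 F_EXX = 54 ksi.
φR_n = 0.75 × 54 × 5.812 = 235.4 kip.

φR_n ≈ 235 kip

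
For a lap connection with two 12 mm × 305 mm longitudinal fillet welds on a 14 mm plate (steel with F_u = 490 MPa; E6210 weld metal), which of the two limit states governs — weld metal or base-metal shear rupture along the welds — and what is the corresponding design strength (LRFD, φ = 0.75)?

E62XX → F_EXX = 620 MPa.
t_e = 0.707 × 12 = 8.484 mm; L = 610 mm.
Weld metal: φR_n = 0.75 × 0.6 × 620 × 8.484 × 610 × 10⁻³ = 1444 kN.
Base metal (shear rupture): φR_n = 0.75 × 0.6 × 490 × 14 × 610 × 10⁻³ = 1883 kN.
Governing: weld metal.

φR_n ≈ 1440 kN (weld metal governs)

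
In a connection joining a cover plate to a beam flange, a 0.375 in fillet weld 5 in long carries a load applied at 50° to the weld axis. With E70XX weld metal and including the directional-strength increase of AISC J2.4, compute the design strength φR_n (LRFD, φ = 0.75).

φR_n ≈ 55.8 kip

E70XX → F_EXX = 70 ksi.
t_e = 0.707 × 0.375 = 0.2651 in; A_we = 0.2651 × 5 = 1.326 in².
Directional factor: 1.0 + 0.5 sin^1.5(50°) = 1.335.
F_nw = 0.6 × 70 × 1.335 = 56.08 ksi.
φR_n = 0.75 × 56.08 × 1.326 = 55.76 kip.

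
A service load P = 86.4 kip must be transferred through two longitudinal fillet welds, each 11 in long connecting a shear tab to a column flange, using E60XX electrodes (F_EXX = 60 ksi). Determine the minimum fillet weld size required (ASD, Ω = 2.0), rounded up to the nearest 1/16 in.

Total weld length L = 22 in.
Required throat t_e = P × Ω / (0.6 F_EXX × L) = 86.4 × 2.0 / (0.6 × 60 × 22) = 0.2182 in.
Required leg w = t_e / 0.707 = 0.3086 in → use 5/16 in.

w = 5/16 in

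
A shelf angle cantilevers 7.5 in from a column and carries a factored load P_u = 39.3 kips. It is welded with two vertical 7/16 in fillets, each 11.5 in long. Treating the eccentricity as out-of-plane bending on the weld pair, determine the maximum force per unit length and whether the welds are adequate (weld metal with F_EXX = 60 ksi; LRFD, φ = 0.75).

f_max ≈ 6.9 kip/in; adequate

L_w = 2 × 11.5 = 23 in; section modulus (unit throat) S = 2 × L²/6 = 44.08 in².
Direct shear f_v = P/L_w = 39.3/23 = 1.709 kip/in.
Moment M = P × e = 39.3 × 7.5 = 294.75 kip·in; bending f_b = M/S = 6.686 kip/in.
f_max = √(f_v² + f_b²) = √(1.709² + 6.686²) = 6.901 kip/in.
φr_n = 0.75 × 0.6 × 60 × (0.707 × 0.4375) = 8.351 kip/in → adequate.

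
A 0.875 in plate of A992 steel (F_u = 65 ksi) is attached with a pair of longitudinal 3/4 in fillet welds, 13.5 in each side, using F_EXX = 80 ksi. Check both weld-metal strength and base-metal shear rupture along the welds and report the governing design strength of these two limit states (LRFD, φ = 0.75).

φR_n ≈ 515 kip (weld metal governs)

t_e = 0.707 × 0.75 = 0.5302 in; L = 27 in.
Weld metal: φR_n = 0.75 × 0.6 × 80 × 0.5302 × 27 = 515.4 kip.
Base metal (shear rupture): φR_n = 0.75 × 0.6 × 65 × 0.875 × 27 = 691 kip.
Governing: weld metal.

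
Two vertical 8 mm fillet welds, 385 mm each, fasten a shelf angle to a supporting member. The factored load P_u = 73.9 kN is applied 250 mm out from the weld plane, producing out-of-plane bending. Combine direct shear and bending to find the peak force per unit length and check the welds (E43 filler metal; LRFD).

f_max ≈ 386 N/mm; adequate

E43XX → F_EXX = 430 MPa.
L_w = 2 × 385 = 770 mm; section modulus (unit throat) S = 2 × L²/6 = 49410 mm².
Direct shear f_v = P/L_w = 73.9×10³/770 = 95.97 N/mm.
Moment M = P × e = 73.9×10³ × 250 = 18475000 N·mm; bending f_b = M/S = 373.9 N/mm.
f_max = √(f_v² + f_b²) = √(95.97² + 373.9²) = 386 N/mm.
φr_n = 0.75 × 0.6 × 430 × (0.707 × 8) = 1094 N/mm → adequate.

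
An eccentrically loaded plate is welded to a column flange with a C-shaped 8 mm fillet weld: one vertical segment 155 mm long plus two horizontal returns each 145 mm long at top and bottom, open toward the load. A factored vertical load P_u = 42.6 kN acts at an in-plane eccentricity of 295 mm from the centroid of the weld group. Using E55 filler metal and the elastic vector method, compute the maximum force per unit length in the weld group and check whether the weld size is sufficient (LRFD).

f_max ≈ 585 N/mm; adequate

E55XX → F_EXX = 550 MPa.
Total weld length L_w = 445 mm. Treat welds as unit-width lines.
Centroid: x̄ = 2×145×72.5 / 445 = 47.25 mm from the vertical weld.
Polar moment about centroid: J = I_x + I_y = [155³/12 + 2×145×77.5²] + [155×47.25² + 2(145³/12 + 145×25.25²)] = 3091000 mm³.
Direct shear f_v = P/L_w = 42.6×10³ / 445 = 95.73 N/mm (vertical).
Torsion M = P·e = 42.6×10³ × 295 = 12567000 N·mm.
Critical point at (x, y) = (97.75, 77.5) from centroid. f_tx = M·y/J = 315.1 N/mm; f_ty = M·x/J = 397.4 N/mm.
Resultant f_max = √[f_tx² + (f_v + f_ty)²] = √[315.1² + (95.73 + 397.4)²] = 585.2 N/mm.
Capacity per unit length: φr_n = 0.75 × 0.6 × 550 × (0.707 × 8) = 1400 N/mm.
585.2 ≤ 1400 → adequate.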